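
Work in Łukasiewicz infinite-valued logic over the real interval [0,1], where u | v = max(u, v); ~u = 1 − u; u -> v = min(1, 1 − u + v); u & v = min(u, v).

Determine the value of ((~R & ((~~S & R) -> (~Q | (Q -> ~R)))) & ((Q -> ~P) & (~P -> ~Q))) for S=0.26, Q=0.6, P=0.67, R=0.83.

~R: Łukasiewicz ¬ gives 1 − 0.83 = 0.17
~S: Łukasiewicz ¬ gives 1 − 0.26 = 0.74
~~S: Łukasiewicz ¬ gives 1 − 0.74 = 0.26
(~~S & R) = min(0.26, 0.83) = 0.26
~Q: Łukasiewicz ¬ gives 1 − 0.6 = 0.4
~R: Łukasiewicz ¬ gives 1 − 0.83 = 0.17
(Q -> ~R): min(1, 1 − 0.6 + 0.17) = 0.57
(~Q | (Q -> ~R)) = max(0.4, 0.57) = 0.57
((~~S & R) -> (~Q | (Q -> ~R))): min(1, 1 − 0.26 + 0.57) = 1
(~R & ((~~S & R) -> (~Q | (Q -> ~R)))) = min(0.17, 1) = 0.17
~P: Łukasiewicz ¬ gives 1 − 0.67 = 0.33
(Q -> ~P): min(1, 1 − 0.6 + 0.33) = 0.73
~P: Łukasiewicz ¬ gives 1 − 0.67 = 0.33
~Q: Łukasiewicz ¬ gives 1 − 0.6 = 0.4
(~P -> ~Q): min(1, 1 − 0.33 + 0.4) = 1
((Q -> ~P) & (~P -> ~Q)) = min(0.73, 1) = 0.73
((~R & ((~~S & R) -> (~Q | (Q -> ~R)))) & ((Q -> ~P) & (~P -> ~Q))) = min(0.17, 0.73) = 0.17

0.17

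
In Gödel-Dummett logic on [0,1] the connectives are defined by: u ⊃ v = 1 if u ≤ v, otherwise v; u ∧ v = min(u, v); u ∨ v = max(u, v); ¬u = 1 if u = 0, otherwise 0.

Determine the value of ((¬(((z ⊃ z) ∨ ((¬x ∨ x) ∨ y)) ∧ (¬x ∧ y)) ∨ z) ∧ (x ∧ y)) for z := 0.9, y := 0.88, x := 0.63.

0.63

(z ⊃ z): 0.9 ≤ 0.9, so result = 1
¬x: Gödel ¬ of 0.63 = 0 (operand ≠ 0)
(¬x ∨ x) = max(0, 0.63) = 0.63
((¬x ∨ x) ∨ y) = max(0.63, 0.88) = 0.88
((z ⊃ z) ∨ ((¬x ∨ x) ∨ y)) = max(1, 0.88) = 1
¬x: Gödel ¬ of 0.63 = 0 (operand ≠ 0)
(¬x ∧ y) = min(0, 0.88) = 0
(((z ⊃ z) ∨ ((¬x ∨ x) ∨ y)) ∧ (¬x ∧ y)) = min(1, 0) = 0
¬(((z ⊃ z) ∨ ((¬x ∨ x) ∨ y)) ∧ (¬x ∧ y)): Gödel ¬ of 0 = 1 (operand is 0)
(¬(((z ⊃ z) ∨ ((¬x ∨ x) ∨ y)) ∧ (¬x ∧ y)) ∨ z) = max(1, 0.9) = 1
(x ∧ y) = min(0.63, 0.88) = 0.63
((¬(((z ⊃ z) ∨ ((¬x ∨ x) ∨ y)) ∧ (¬x ∧ y)) ∨ z) ∧ (x ∧ y)) = min(1, 0.63) = 0.63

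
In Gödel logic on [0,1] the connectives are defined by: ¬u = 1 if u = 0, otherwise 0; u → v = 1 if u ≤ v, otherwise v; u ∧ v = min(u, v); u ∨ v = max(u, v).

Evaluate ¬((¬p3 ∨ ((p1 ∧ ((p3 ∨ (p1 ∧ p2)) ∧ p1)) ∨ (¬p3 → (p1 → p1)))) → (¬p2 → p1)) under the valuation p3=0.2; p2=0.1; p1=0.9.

¬p3: Gödel ¬ of 0.2 = 0 (operand ≠ 0)
(p1 ∧ p2) = min(0.9, 0.1) = 0.1
(p3 ∨ (p1 ∧ p2)) = max(0.2, 0.1) = 0.2
((p3 ∨ (p1 ∧ p2)) ∧ p1) = min(0.2, 0.9) = 0.2
(p1 ∧ ((p3 ∨ (p1 ∧ p2)) ∧ p1)) = min(0.9, 0.2) = 0.2
¬p3: Gödel ¬ of 0.2 = 0 (operand ≠ 0)
(p1 → p1): 0.9 ≤ 0.9, so result = 1
(¬p3 → (p1 → p1)): 0 ≤ 1, so result = 1
((p1 ∧ ((p3 ∨ (p1 ∧ p2)) ∧ p1)) ∨ (¬p3 → (p1 → p1))) = max(0.2, 1) = 1
(¬p3 ∨ ((p1 ∧ ((p3 ∨ (p1 ∧ p2)) ∧ p1)) ∨ (¬p3 → (p1 → p1)))) = max(0, 1) = 1
¬p2: Gödel ¬ of 0.1 = 0 (operand ≠ 0)
(¬p2 → p1): 0 ≤ 0.9, so result = 1
((¬p3 ∨ ((p1 ∧ ((p3 ∨ (p1 ∧ p2)) ∧ p1)) ∨ (¬p3 → (p1 → p1)))) → (¬p2 → p1)): 1 ≤ 1, so result = 1
¬((¬p3 ∨ ((p1 ∧ ((p3 ∨ (p1 ∧ p2)) ∧ p1)) ∨ (¬p3 → (p1 → p1)))) → (¬p2 → p1)): Gödel ¬ of 1 = 0 (operand ≠ 0)

0.00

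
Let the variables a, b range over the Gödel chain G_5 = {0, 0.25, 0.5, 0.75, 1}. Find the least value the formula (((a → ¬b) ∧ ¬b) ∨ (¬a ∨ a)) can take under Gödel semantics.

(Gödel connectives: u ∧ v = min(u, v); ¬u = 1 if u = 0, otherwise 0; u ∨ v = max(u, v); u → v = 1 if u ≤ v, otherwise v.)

The minimum is attained at a = 0.25, b = 0.25:
  ¬b: Gödel ¬ of 0.25 = 0 (operand ≠ 0)
  (a → ¬b): 0.25 > 0, so result = 0
  ¬b: Gödel ¬ of 0.25 = 0 (operand ≠ 0)
  ((a → ¬b) ∧ ¬b) = min(0, 0) = 0
  ¬a: Gödel ¬ of 0.25 = 0 (operand ≠ 0)
  (¬a ∨ a) = max(0, 0.25) = 0.25
  (((a → ¬b) ∧ ¬b) ∨ (¬a ∨ a)) = max(0, 0.25) = 0.25
Checking all 25 assignments confirms none give a value below 0.25.

0.25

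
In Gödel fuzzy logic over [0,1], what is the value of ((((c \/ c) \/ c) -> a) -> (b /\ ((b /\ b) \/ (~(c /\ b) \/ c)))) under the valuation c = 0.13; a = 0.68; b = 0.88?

(c \/ c) = max(0.13, 0.13) = 0.13
((c \/ c) \/ c) = max(0.13, 0.13) = 0.13
(((c \/ c) \/ c) -> a): 0.13 ≤ 0.68, so result = 1
(b /\ b) = min(0.88, 0.88) = 0.88
(c /\ b) = min(0.13, 0.88) = 0.13
~(c /\ b): Gödel ¬ of 0.13 = 0 (operand ≠ 0)
(~(c /\ b) \/ c) = max(0, 0.13) = 0.13
((b /\ b) \/ (~(c /\ b) \/ c)) = max(0.88, 0.13) = 0.88
(b /\ ((b /\ b) \/ (~(c /\ b) \/ c))) = min(0.88, 0.88) = 0.88
((((c \/ c) \/ c) -> a) -> (b /\ ((b /\ b) \/ (~(c /\ b) \/ c)))): 1 > 0.88, so result = 0.88

0.88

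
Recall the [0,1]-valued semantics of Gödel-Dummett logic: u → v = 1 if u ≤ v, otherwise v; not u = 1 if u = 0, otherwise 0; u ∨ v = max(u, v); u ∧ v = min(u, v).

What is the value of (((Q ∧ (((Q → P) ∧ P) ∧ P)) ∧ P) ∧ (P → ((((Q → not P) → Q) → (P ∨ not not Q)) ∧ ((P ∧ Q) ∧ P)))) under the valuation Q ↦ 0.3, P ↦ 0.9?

0.30

(Q → P): 0.3 ≤ 0.9, so result = 1
((Q → P) ∧ P) = min(1, 0.9) = 0.9
(((Q → P) ∧ P) ∧ P) = min(0.9, 0.9) = 0.9
(Q ∧ (((Q → P) ∧ P) ∧ P)) = min(0.3, 0.9) = 0.3
((Q ∧ (((Q → P) ∧ P) ∧ P)) ∧ P) = min(0.3, 0.9) = 0.3
not P: Gödel ¬ of 0.9 = 0 (operand ≠ 0)
(Q → not P): 0.3 > 0, so result = 0
((Q → not P) → Q): 0 ≤ 0.3, so result = 1
not Q: Gödel ¬ of 0.3 = 0 (operand ≠ 0)
not not Q: Gödel ¬ of 0 = 1 (operand is 0)
(P ∨ not not Q) = max(0.9, 1) = 1
(((Q → not P) → Q) → (P ∨ not not Q)): 1 ≤ 1, so result = 1
(P ∧ Q) = min(0.9, 0.3) = 0.3
((P ∧ Q) ∧ P) = min(0.3, 0.9) = 0.3
((((Q → not P) → Q) → (P ∨ not not Q)) ∧ ((P ∧ Q) ∧ P)) = min(1, 0.3) = 0.3
(P → ((((Q → not P) → Q) → (P ∨ not not Q)) ∧ ((P ∧ Q) ∧ P))): 0.9 > 0.3, so result = 0.3
(((Q ∧ (((Q → P) ∧ P) ∧ P)) ∧ P) ∧ (P → ((((Q → not P) → Q) → (P ∨ not not Q)) ∧ ((P ∧ Q) ∧ P)))) = min(0.3, 0.3) = 0.3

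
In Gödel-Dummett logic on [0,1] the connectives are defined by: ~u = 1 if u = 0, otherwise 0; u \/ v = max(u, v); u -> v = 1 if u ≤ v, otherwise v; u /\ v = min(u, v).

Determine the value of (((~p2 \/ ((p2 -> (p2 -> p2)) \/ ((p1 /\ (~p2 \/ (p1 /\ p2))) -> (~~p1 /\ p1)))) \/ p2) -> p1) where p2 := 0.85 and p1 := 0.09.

~p2: Gödel ¬ of 0.85 = 0 (operand ≠ 0)
(p2 -> p2): 0.85 ≤ 0.85, so result = 1
(p2 -> (p2 -> p2)): 0.85 ≤ 1, so result = 1
~p2: Gödel ¬ of 0.85 = 0 (operand ≠ 0)
(p1 /\ p2) = min(0.09, 0.85) = 0.09
(~p2 \/ (p1 /\ p2)) = max(0, 0.09) = 0.09
(p1 /\ (~p2 \/ (p1 /\ p2))) = min(0.09, 0.09) = 0.09
~p1: Gödel ¬ of 0.09 = 0 (operand ≠ 0)
~~p1: Gödel ¬ of 0 = 1 (operand is 0)
(~~p1 /\ p1) = min(1, 0.09) = 0.09
((p1 /\ (~p2 \/ (p1 /\ p2))) -> (~~p1 /\ p1)): 0.09 ≤ 0.09, so result = 1
((p2 -> (p2 -> p2)) \/ ((p1 /\ (~p2 \/ (p1 /\ p2))) -> (~~p1 /\ p1))) = max(1, 1) = 1
(~p2 \/ ((p2 -> (p2 -> p2)) \/ ((p1 /\ (~p2 \/ (p1 /\ p2))) -> (~~p1 /\ p1)))) = max(0, 1) = 1
((~p2 \/ ((p2 -> (p2 -> p2)) \/ ((p1 /\ (~p2 \/ (p1 /\ p2))) -> (~~p1 /\ p1)))) \/ p2) = max(1, 0.85) = 1
(((~p2 \/ ((p2 -> (p2 -> p2)) \/ ((p1 /\ (~p2 \/ (p1 /\ p2))) -> (~~p1 /\ p1)))) \/ p2) -> p1): 1 > 0.09, so result = 0.09

0.09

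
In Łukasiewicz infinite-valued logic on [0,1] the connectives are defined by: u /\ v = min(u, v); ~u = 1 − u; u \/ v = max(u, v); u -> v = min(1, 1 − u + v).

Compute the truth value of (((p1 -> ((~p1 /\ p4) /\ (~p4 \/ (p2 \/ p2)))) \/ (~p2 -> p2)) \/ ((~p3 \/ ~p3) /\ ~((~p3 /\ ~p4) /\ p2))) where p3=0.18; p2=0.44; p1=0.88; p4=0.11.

0.88

~p1: Łukasiewicz ¬ gives 1 − 0.88 = 0.12
(~p1 /\ p4) = min(0.12, 0.11) = 0.11
~p4: Łukasiewicz ¬ gives 1 − 0.11 = 0.89
(p2 \/ p2) = max(0.44, 0.44) = 0.44
(~p4 \/ (p2 \/ p2)) = max(0.89, 0.44) = 0.89
((~p1 /\ p4) /\ (~p4 \/ (p2 \/ p2))) = min(0.11, 0.89) = 0.11
(p1 -> ((~p1 /\ p4) /\ (~p4 \/ (p2 \/ p2)))): min(1, 1 − 0.88 + 0.11) = 0.23
~p2: Łukasiewicz ¬ gives 1 − 0.44 = 0.56
(~p2 -> p2): min(1, 1 − 0.56 + 0.44) = 0.88
((p1 -> ((~p1 /\ p4) /\ (~p4 \/ (p2 \/ p2)))) \/ (~p2 -> p2)) = max(0.23, 0.88) = 0.88
~p3: Łukasiewicz ¬ gives 1 − 0.18 = 0.82
~p3: Łukasiewicz ¬ gives 1 − 0.18 = 0.82
(~p3 \/ ~p3) = max(0.82, 0.82) = 0.82
~p3: Łukasiewicz ¬ gives 1 − 0.18 = 0.82
~p4: Łukasiewicz ¬ gives 1 − 0.11 = 0.89
(~p3 /\ ~p4) = min(0.82, 0.89) = 0.82
((~p3 /\ ~p4) /\ p2) = min(0.82, 0.44) = 0.44
~((~p3 /\ ~p4) /\ p2): Łukasiewicz ¬ gives 1 − 0.44 = 0.56
((~p3 \/ ~p3) /\ ~((~p3 /\ ~p4) /\ p2)) = min(0.82, 0.56) = 0.56
(((p1 -> ((~p1 /\ p4) /\ (~p4 \/ (p2 \/ p2)))) \/ (~p2 -> p2)) \/ ((~p3 \/ ~p3) /\ ~((~p3 /\ ~p4) /\ p2))) = max(0.88, 0.56) = 0.88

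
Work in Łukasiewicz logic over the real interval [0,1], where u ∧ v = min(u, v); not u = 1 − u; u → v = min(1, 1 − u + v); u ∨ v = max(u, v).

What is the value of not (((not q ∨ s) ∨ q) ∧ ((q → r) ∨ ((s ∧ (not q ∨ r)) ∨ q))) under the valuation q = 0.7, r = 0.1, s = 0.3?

0.30

not q: Łukasiewicz ¬ gives 1 − 0.7 = 0.3
(not q ∨ s) = max(0.3, 0.3) = 0.3
((not q ∨ s) ∨ q) = max(0.3, 0.7) = 0.7
(q → r): min(1, 1 − 0.7 + 0.1) = 0.4
not q: Łukasiewicz ¬ gives 1 − 0.7 = 0.3
(not q ∨ r) = max(0.3, 0.1) = 0.3
(s ∧ (not q ∨ r)) = min(0.3, 0.3) = 0.3
((s ∧ (not q ∨ r)) ∨ q) = max(0.3, 0.7) = 0.7
((q → r) ∨ ((s ∧ (not q ∨ r)) ∨ q)) = max(0.4, 0.7) = 0.7
(((not q ∨ s) ∨ q) ∧ ((q → r) ∨ ((s ∧ (not q ∨ r)) ∨ q))) = min(0.7, 0.7) = 0.7
not (((not q ∨ s) ∨ q) ∧ ((q → r) ∨ ((s ∧ (not q ∨ r)) ∨ q))): Łukasiewicz ¬ gives 1 − 0.7 = 0.3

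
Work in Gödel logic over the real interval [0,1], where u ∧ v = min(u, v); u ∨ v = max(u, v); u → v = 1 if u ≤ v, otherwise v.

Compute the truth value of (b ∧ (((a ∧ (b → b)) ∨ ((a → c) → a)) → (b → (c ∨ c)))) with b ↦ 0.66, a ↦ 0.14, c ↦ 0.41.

0.66

(b → b): 0.66 ≤ 0.66, so result = 1
(a ∧ (b → b)) = min(0.14, 1) = 0.14
(a → c): 0.14 ≤ 0.41, so result = 1
((a → c) → a): 1 > 0.14, so result = 0.14
((a ∧ (b → b)) ∨ ((a → c) → a)) = max(0.14, 0.14) = 0.14
(c ∨ c) = max(0.41, 0.41) = 0.41
(b → (c ∨ c)): 0.66 > 0.41, so result = 0.41
(((a ∧ (b → b)) ∨ ((a → c) → a)) → (b → (c ∨ c))): 0.14 ≤ 0.41, so result = 1
(b ∧ (((a ∧ (b → b)) ∨ ((a → c) → a)) → (b → (c ∨ c)))) = min(0.66, 1) = 0.66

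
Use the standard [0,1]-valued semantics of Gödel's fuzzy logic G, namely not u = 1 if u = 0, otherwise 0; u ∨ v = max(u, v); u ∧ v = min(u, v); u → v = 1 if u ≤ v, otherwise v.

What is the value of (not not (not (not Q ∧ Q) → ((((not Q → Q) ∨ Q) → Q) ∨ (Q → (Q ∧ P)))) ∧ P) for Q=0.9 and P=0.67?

not Q: Gödel ¬ of 0.9 = 0 (operand ≠ 0)
(not Q ∧ Q) = min(0, 0.9) = 0
not (not Q ∧ Q): Gödel ¬ of 0 = 1 (operand is 0)
not Q: Gödel ¬ of 0.9 = 0 (operand ≠ 0)
(not Q → Q): 0 ≤ 0.9, so result = 1
((not Q → Q) ∨ Q) = max(1, 0.9) = 1
(((not Q → Q) ∨ Q) → Q): 1 > 0.9, so result = 0.9
(Q ∧ P) = min(0.9, 0.67) = 0.67
(Q → (Q ∧ P)): 0.9 > 0.67, so result = 0.67
((((not Q → Q) ∨ Q) → Q) ∨ (Q → (Q ∧ P))) = max(0.9, 0.67) = 0.9
(not (not Q ∧ Q) → ((((not Q → Q) ∨ Q) → Q) ∨ (Q → (Q ∧ P)))): 1 > 0.9, so result = 0.9
not (not (not Q ∧ Q) → ((((not Q → Q) ∨ Q) → Q) ∨ (Q → (Q ∧ P)))): Gödel ¬ of 0.9 = 0 (operand ≠ 0)
not not (not (not Q ∧ Q) → ((((not Q → Q) ∨ Q) → Q) ∨ (Q → (Q ∧ P)))): Gödel ¬ of 0 = 1 (operand is 0)
(not not (not (not Q ∧ Q) → ((((not Q → Q) ∨ Q) → Q) ∨ (Q → (Q ∧ P)))) ∧ P) = min(1, 0.67) = 0.67

0.67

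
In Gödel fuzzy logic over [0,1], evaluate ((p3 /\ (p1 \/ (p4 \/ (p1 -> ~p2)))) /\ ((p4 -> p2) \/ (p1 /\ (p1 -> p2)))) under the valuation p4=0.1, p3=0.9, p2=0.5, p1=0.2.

0.20

~p2: Gödel ¬ of 0.5 = 0 (operand ≠ 0)
(p1 -> ~p2): 0.2 > 0, so result = 0
(p4 \/ (p1 -> ~p2)) = max(0.1, 0) = 0.1
(p1 \/ (p4 \/ (p1 -> ~p2))) = max(0.2, 0.1) = 0.2
(p3 /\ (p1 \/ (p4 \/ (p1 -> ~p2)))) = min(0.9, 0.2) = 0.2
(p4 -> p2): 0.1 ≤ 0.5, so result = 1
(p1 -> p2): 0.2 ≤ 0.5, so result = 1
(p1 /\ (p1 -> p2)) = min(0.2, 1) = 0.2
((p4 -> p2) \/ (p1 /\ (p1 -> p2))) = max(1, 0.2) = 1
((p3 /\ (p1 \/ (p4 \/ (p1 -> ~p2)))) /\ ((p4 -> p2) \/ (p1 /\ (p1 -> p2)))) = min(0.2, 1) = 0.2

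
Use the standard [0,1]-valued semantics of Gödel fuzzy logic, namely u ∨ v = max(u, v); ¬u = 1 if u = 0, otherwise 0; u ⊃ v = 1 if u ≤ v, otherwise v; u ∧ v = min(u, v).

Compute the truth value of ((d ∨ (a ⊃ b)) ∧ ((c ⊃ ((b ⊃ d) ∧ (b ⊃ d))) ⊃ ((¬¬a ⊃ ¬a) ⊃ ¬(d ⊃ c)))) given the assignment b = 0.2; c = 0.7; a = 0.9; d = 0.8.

(a ⊃ b): 0.9 > 0.2, so result = 0.2
(d ∨ (a ⊃ b)) = max(0.8, 0.2) = 0.8
(b ⊃ d): 0.2 ≤ 0.8, so result = 1
(b ⊃ d): 0.2 ≤ 0.8, so result = 1
((b ⊃ d) ∧ (b ⊃ d)) = min(1, 1) = 1
(c ⊃ ((b ⊃ d) ∧ (b ⊃ d))): 0.7 ≤ 1, so result = 1
¬a: Gödel ¬ of 0.9 = 0 (operand ≠ 0)
¬¬a: Gödel ¬ of 0 = 1 (operand is 0)
¬a: Gödel ¬ of 0.9 = 0 (operand ≠ 0)
(¬¬a ⊃ ¬a): 1 > 0, so result = 0
(d ⊃ c): 0.8 > 0.7, so result = 0.7
¬(d ⊃ c): Gödel ¬ of 0.7 = 0 (operand ≠ 0)
((¬¬a ⊃ ¬a) ⊃ ¬(d ⊃ c)): 0 ≤ 0, so result = 1
((c ⊃ ((b ⊃ d) ∧ (b ⊃ d))) ⊃ ((¬¬a ⊃ ¬a) ⊃ ¬(d ⊃ c))): 1 ≤ 1, so result = 1
((d ∨ (a ⊃ b)) ∧ ((c ⊃ ((b ⊃ d) ∧ (b ⊃ d))) ⊃ ((¬¬a ⊃ ¬a) ⊃ ¬(d ⊃ c)))) = min(0.8, 1) = 0.8

0.80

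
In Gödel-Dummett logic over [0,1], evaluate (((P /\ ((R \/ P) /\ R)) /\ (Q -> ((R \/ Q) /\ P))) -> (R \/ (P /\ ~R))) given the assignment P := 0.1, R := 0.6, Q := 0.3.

1.00

(R \/ P) = max(0.6, 0.1) = 0.6
((R \/ P) /\ R) = min(0.6, 0.6) = 0.6
(P /\ ((R \/ P) /\ R)) = min(0.1, 0.6) = 0.1
(R \/ Q) = max(0.6, 0.3) = 0.6
((R \/ Q) /\ P) = min(0.6, 0.1) = 0.1
(Q -> ((R \/ Q) /\ P)): 0.3 > 0.1, so result = 0.1
((P /\ ((R \/ P) /\ R)) /\ (Q -> ((R \/ Q) /\ P))) = min(0.1, 0.1) = 0.1
~R: Gödel ¬ of 0.6 = 0 (operand ≠ 0)
(P /\ ~R) = min(0.1, 0) = 0
(R \/ (P /\ ~R)) = max(0.6, 0) = 0.6
(((P /\ ((R \/ P) /\ R)) /\ (Q -> ((R \/ Q) /\ P))) -> (R \/ (P /\ ~R))): 0.1 ≤ 0.6, so result = 1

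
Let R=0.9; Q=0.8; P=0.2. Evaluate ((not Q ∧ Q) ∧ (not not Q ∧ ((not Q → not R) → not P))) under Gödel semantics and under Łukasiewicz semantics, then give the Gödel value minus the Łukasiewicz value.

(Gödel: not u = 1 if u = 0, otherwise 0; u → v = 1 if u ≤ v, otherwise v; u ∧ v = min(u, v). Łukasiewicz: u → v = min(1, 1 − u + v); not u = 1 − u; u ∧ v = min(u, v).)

-0.20

Gödel evaluation:
  not Q: Gödel ¬ of 0.8 = 0 (operand ≠ 0)
  (not Q ∧ Q) = min(0, 0.8) = 0
  not Q: Gödel ¬ of 0.8 = 0 (operand ≠ 0)
  not not Q: Gödel ¬ of 0 = 1 (operand is 0)
  not Q: Gödel ¬ of 0.8 = 0 (operand ≠ 0)
  not R: Gödel ¬ of 0.9 = 0 (operand ≠ 0)
  (not Q → not R): 0 ≤ 0, so result = 1
  not P: Gödel ¬ of 0.2 = 0 (operand ≠ 0)
  ((not Q → not R) → not P): 1 > 0, so result = 0
  (not not Q ∧ ((not Q → not R) → not P)) = min(1, 0) = 0
  ((not Q ∧ Q) ∧ (not not Q ∧ ((not Q → not R) → not P))) = min(0, 0) = 0
  Gödel value = 0
Łukasiewicz evaluation:
  not Q: Łukasiewicz ¬ gives 1 − 0.8 = 0.2
  (not Q ∧ Q) = min(0.2, 0.8) = 0.2
  not Q: Łukasiewicz ¬ gives 1 − 0.8 = 0.2
  not not Q: Łukasiewicz ¬ gives 1 − 0.2 = 0.8
  not Q: Łukasiewicz ¬ gives 1 − 0.8 = 0.2
  not R: Łukasiewicz ¬ gives 1 − 0.9 = 0.1
  (not Q → not R): min(1, 1 − 0.2 + 0.1) = 0.9
  not P: Łukasiewicz ¬ gives 1 − 0.2 = 0.8
  ((not Q → not R) → not P): min(1, 1 − 0.9 + 0.8) = 0.9
  (not not Q ∧ ((not Q → not R) → not P)) = min(0.8, 0.9) = 0.8
  ((not Q ∧ Q) ∧ (not not Q ∧ ((not Q → not R) → not P))) = min(0.2, 0.8) = 0.2
  Łukasiewicz value = 0.2
Difference: 0 − 0.2 = -0.20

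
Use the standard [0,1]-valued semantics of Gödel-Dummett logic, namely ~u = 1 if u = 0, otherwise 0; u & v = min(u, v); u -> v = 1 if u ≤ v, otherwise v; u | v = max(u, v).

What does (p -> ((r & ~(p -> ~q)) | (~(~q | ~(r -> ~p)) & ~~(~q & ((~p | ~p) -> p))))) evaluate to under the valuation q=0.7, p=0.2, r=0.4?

1.00

~q: Gödel ¬ of 0.7 = 0 (operand ≠ 0)
(p -> ~q): 0.2 > 0, so result = 0
~(p -> ~q): Gödel ¬ of 0 = 1 (operand is 0)
(r & ~(p -> ~q)) = min(0.4, 1) = 0.4
~q: Gödel ¬ of 0.7 = 0 (operand ≠ 0)
~p: Gödel ¬ of 0.2 = 0 (operand ≠ 0)
(r -> ~p): 0.4 > 0, so result = 0
~(r -> ~p): Gödel ¬ of 0 = 1 (operand is 0)
(~q | ~(r -> ~p)) = max(0, 1) = 1
~(~q | ~(r -> ~p)): Gödel ¬ of 1 = 0 (operand ≠ 0)
~q: Gödel ¬ of 0.7 = 0 (operand ≠ 0)
~p: Gödel ¬ of 0.2 = 0 (operand ≠ 0)
~p: Gödel ¬ of 0.2 = 0 (operand ≠ 0)
(~p | ~p) = max(0, 0) = 0
((~p | ~p) -> p): 0 ≤ 0.2, so result = 1
(~q & ((~p | ~p) -> p)) = min(0, 1) = 0
~(~q & ((~p | ~p) -> p)): Gödel ¬ of 0 = 1 (operand is 0)
~~(~q & ((~p | ~p) -> p)): Gödel ¬ of 1 = 0 (operand ≠ 0)
(~(~q | ~(r -> ~p)) & ~~(~q & ((~p | ~p) -> p))) = min(0, 0) = 0
((r & ~(p -> ~q)) | (~(~q | ~(r -> ~p)) & ~~(~q & ((~p | ~p) -> p)))) = max(0.4, 0) = 0.4
(p -> ((r & ~(p -> ~q)) | (~(~q | ~(r -> ~p)) & ~~(~q & ((~p | ~p) -> p))))): 0.2 ≤ 0.4, so result = 1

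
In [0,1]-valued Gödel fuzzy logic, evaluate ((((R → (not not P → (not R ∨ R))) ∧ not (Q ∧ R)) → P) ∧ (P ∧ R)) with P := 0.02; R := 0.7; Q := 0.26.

0.02

not P: Gödel ¬ of 0.02 = 0 (operand ≠ 0)
not not P: Gödel ¬ of 0 = 1 (operand is 0)
not R: Gödel ¬ of 0.7 = 0 (operand ≠ 0)
(not R ∨ R) = max(0, 0.7) = 0.7
(not not P → (not R ∨ R)): 1 > 0.7, so result = 0.7
(R → (not not P → (not R ∨ R))): 0.7 ≤ 0.7, so result = 1
(Q ∧ R) = min(0.26, 0.7) = 0.26
not (Q ∧ R): Gödel ¬ of 0.26 = 0 (operand ≠ 0)
((R → (not not P → (not R ∨ R))) ∧ not (Q ∧ R)) = min(1, 0) = 0
(((R → (not not P → (not R ∨ R))) ∧ not (Q ∧ R)) → P): 0 ≤ 0.02, so result = 1
(P ∧ R) = min(0.02, 0.7) = 0.02
((((R → (not not P → (not R ∨ R))) ∧ not (Q ∧ R)) → P) ∧ (P ∧ R)) = min(1, 0.02) = 0.02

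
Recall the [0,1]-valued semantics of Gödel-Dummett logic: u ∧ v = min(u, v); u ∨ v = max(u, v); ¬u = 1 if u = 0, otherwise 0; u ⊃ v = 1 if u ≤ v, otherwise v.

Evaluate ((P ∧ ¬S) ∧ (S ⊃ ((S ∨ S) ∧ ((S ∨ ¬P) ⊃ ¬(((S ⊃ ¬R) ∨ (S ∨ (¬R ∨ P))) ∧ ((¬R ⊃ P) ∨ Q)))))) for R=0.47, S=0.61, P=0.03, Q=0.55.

0.00

¬S: Gödel ¬ of 0.61 = 0 (operand ≠ 0)
(P ∧ ¬S) = min(0.03, 0) = 0
(S ∨ S) = max(0.61, 0.61) = 0.61
¬P: Gödel ¬ of 0.03 = 0 (operand ≠ 0)
(S ∨ ¬P) = max(0.61, 0) = 0.61
¬R: Gödel ¬ of 0.47 = 0 (operand ≠ 0)
(S ⊃ ¬R): 0.61 > 0, so result = 0
¬R: Gödel ¬ of 0.47 = 0 (operand ≠ 0)
(¬R ∨ P) = max(0, 0.03) = 0.03
(S ∨ (¬R ∨ P)) = max(0.61, 0.03) = 0.61
((S ⊃ ¬R) ∨ (S ∨ (¬R ∨ P))) = max(0, 0.61) = 0.61
¬R: Gödel ¬ of 0.47 = 0 (operand ≠ 0)
(¬R ⊃ P): 0 ≤ 0.03, so result = 1
((¬R ⊃ P) ∨ Q) = max(1, 0.55) = 1
(((S ⊃ ¬R) ∨ (S ∨ (¬R ∨ P))) ∧ ((¬R ⊃ P) ∨ Q)) = min(0.61, 1) = 0.61
¬(((S ⊃ ¬R) ∨ (S ∨ (¬R ∨ P))) ∧ ((¬R ⊃ P) ∨ Q)): Gödel ¬ of 0.61 = 0 (operand ≠ 0)
((S ∨ ¬P) ⊃ ¬(((S ⊃ ¬R) ∨ (S ∨ (¬R ∨ P))) ∧ ((¬R ⊃ P) ∨ Q))): 0.61 > 0, so result = 0
((S ∨ S) ∧ ((S ∨ ¬P) ⊃ ¬(((S ⊃ ¬R) ∨ (S ∨ (¬R ∨ P))) ∧ ((¬R ⊃ P) ∨ Q)))) = min(0.61, 0) = 0
(S ⊃ ((S ∨ S) ∧ ((S ∨ ¬P) ⊃ ¬(((S ⊃ ¬R) ∨ (S ∨ (¬R ∨ P))) ∧ ((¬R ⊃ P) ∨ Q))))): 0.61 > 0, so result = 0
((P ∧ ¬S) ∧ (S ⊃ ((S ∨ S) ∧ ((S ∨ ¬P) ⊃ ¬(((S ⊃ ¬R) ∨ (S ∨ (¬R ∨ P))) ∧ ((¬R ⊃ P) ∨ Q)))))) = min(0, 0) = 0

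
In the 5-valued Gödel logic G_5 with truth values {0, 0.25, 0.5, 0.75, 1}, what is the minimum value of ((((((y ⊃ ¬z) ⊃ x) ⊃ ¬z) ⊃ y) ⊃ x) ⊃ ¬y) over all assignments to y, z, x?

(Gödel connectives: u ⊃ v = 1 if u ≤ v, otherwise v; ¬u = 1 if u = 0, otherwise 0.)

0.00

The minimum is attained at y = 0.25, z = 0, x = 0.25:
  ¬z: Gödel ¬ of 0 = 1 (operand is 0)
  (y ⊃ ¬z): 0.25 ≤ 1, so result = 1
  ((y ⊃ ¬z) ⊃ x): 1 > 0.25, so result = 0.25
  ¬z: Gödel ¬ of 0 = 1 (operand is 0)
  (((y ⊃ ¬z) ⊃ x) ⊃ ¬z): 0.25 ≤ 1, so result = 1
  ((((y ⊃ ¬z) ⊃ x) ⊃ ¬z) ⊃ y): 1 > 0.25, so result = 0.25
  (((((y ⊃ ¬z) ⊃ x) ⊃ ¬z) ⊃ y) ⊃ x): 0.25 ≤ 0.25, so result = 1
  ¬y: Gödel ¬ of 0.25 = 0 (operand ≠ 0)
  ((((((y ⊃ ¬z) ⊃ x) ⊃ ¬z) ⊃ y) ⊃ x) ⊃ ¬y): 1 > 0, so result = 0
Checking all 125 assignments confirms none give a value below 0.00.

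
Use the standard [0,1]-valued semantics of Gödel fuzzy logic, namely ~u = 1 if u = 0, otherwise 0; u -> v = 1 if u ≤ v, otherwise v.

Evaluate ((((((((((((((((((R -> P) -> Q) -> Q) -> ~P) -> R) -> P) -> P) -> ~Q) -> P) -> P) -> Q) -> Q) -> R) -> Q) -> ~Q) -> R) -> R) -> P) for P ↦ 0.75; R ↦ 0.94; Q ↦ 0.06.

(R -> P): 0.94 > 0.75, so result = 0.75
((R -> P) -> Q): 0.75 > 0.06, so result = 0.06
(((R -> P) -> Q) -> Q): 0.06 ≤ 0.06, so result = 1
~P: Gödel ¬ of 0.75 = 0 (operand ≠ 0)
((((R -> P) -> Q) -> Q) -> ~P): 1 > 0, so result = 0
(((((R -> P) -> Q) -> Q) -> ~P) -> R): 0 ≤ 0.94, so result = 1
((((((R -> P) -> Q) -> Q) -> ~P) -> R) -> P): 1 > 0.75, so result = 0.75
(((((((R -> P) -> Q) -> Q) -> ~P) -> R) -> P) -> P): 0.75 ≤ 0.75, so result = 1
~Q: Gödel ¬ of 0.06 = 0 (operand ≠ 0)
((((((((R -> P) -> Q) -> Q) -> ~P) -> R) -> P) -> P) -> ~Q): 1 > 0, so result = 0
(((((((((R -> P) -> Q) -> Q) -> ~P) -> R) -> P) -> P) -> ~Q) -> P): 0 ≤ 0.75, so result = 1
((((((((((R -> P) -> Q) -> Q) -> ~P) -> R) -> P) -> P) -> ~Q) -> P) -> P): 1 > 0.75, so result = 0.75
(((((((((((R -> P) -> Q) -> Q) -> ~P) -> R) -> P) -> P) -> ~Q) -> P) -> P) -> Q): 0.75 > 0.06, so result = 0.06
((((((((((((R -> P) -> Q) -> Q) -> ~P) -> R) -> P) -> P) -> ~Q) -> P) -> P) -> Q) -> Q): 0.06 ≤ 0.06, so result = 1
(((((((((((((R -> P) -> Q) -> Q) -> ~P) -> R) -> P) -> P) -> ~Q) -> P) -> P) -> Q) -> Q) -> R): 1 > 0.94, so result = 0.94
((((((((((((((R -> P) -> Q) -> Q) -> ~P) -> R) -> P) -> P) -> ~Q) -> P) -> P) -> Q) -> Q) -> R) -> Q): 0.94 > 0.06, so result = 0.06
~Q: Gödel ¬ of 0.06 = 0 (operand ≠ 0)
(((((((((((((((R -> P) -> Q) -> Q) -> ~P) -> R) -> P) -> P) -> ~Q) -> P) -> P) -> Q) -> Q) -> R) -> Q) -> ~Q): 0.06 > 0, so result = 0
((((((((((((((((R -> P) -> Q) -> Q) -> ~P) -> R) -> P) -> P) -> ~Q) -> P) -> P) -> Q) -> Q) -> R) -> Q) -> ~Q) -> R): 0 ≤ 0.94, so result = 1
(((((((((((((((((R -> P) -> Q) -> Q) -> ~P) -> R) -> P) -> P) -> ~Q) -> P) -> P) -> Q) -> Q) -> R) -> Q) -> ~Q) -> R) -> R): 1 > 0.94, so result = 0.94
((((((((((((((((((R -> P) -> Q) -> Q) -> ~P) -> R) -> P) -> P) -> ~Q) -> P) -> P) -> Q) -> Q) -> R) -> Q) -> ~Q) -> R) -> R) -> P): 0.94 > 0.75, so result = 0.75

0.75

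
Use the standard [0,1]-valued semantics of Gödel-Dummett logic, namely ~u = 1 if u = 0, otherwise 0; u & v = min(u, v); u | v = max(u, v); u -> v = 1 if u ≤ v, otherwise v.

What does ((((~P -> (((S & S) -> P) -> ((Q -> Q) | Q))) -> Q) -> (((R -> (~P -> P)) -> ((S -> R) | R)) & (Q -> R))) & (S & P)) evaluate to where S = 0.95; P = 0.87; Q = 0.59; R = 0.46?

0.46

~P: Gödel ¬ of 0.87 = 0 (operand ≠ 0)
(S & S) = min(0.95, 0.95) = 0.95
((S & S) -> P): 0.95 > 0.87, so result = 0.87
(Q -> Q): 0.59 ≤ 0.59, so result = 1
((Q -> Q) | Q) = max(1, 0.59) = 1
(((S & S) -> P) -> ((Q -> Q) | Q)): 0.87 ≤ 1, so result = 1
(~P -> (((S & S) -> P) -> ((Q -> Q) | Q))): 0 ≤ 1, so result = 1
((~P -> (((S & S) -> P) -> ((Q -> Q) | Q))) -> Q): 1 > 0.59, so result = 0.59
~P: Gödel ¬ of 0.87 = 0 (operand ≠ 0)
(~P -> P): 0 ≤ 0.87, so result = 1
(R -> (~P -> P)): 0.46 ≤ 1, so result = 1
(S -> R): 0.95 > 0.46, so result = 0.46
((S -> R) | R) = max(0.46, 0.46) = 0.46
((R -> (~P -> P)) -> ((S -> R) | R)): 1 > 0.46, so result = 0.46
(Q -> R): 0.59 > 0.46, so result = 0.46
(((R -> (~P -> P)) -> ((S -> R) | R)) & (Q -> R)) = min(0.46, 0.46) = 0.46
(((~P -> (((S & S) -> P) -> ((Q -> Q) | Q))) -> Q) -> (((R -> (~P -> P)) -> ((S -> R) | R)) & (Q -> R))): 0.59 > 0.46, so result = 0.46
(S & P) = min(0.95, 0.87) = 0.87
((((~P -> (((S & S) -> P) -> ((Q -> Q) | Q))) -> Q) -> (((R -> (~P -> P)) -> ((S -> R) | R)) & (Q -> R))) & (S & P)) = min(0.46, 0.87) = 0.46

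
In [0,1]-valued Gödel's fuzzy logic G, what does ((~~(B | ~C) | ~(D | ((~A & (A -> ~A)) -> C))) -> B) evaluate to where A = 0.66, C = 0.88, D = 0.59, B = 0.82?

0.82

~C: Gödel ¬ of 0.88 = 0 (operand ≠ 0)
(B | ~C) = max(0.82, 0) = 0.82
~(B | ~C): Gödel ¬ of 0.82 = 0 (operand ≠ 0)
~~(B | ~C): Gödel ¬ of 0 = 1 (operand is 0)
~A: Gödel ¬ of 0.66 = 0 (operand ≠ 0)
~A: Gödel ¬ of 0.66 = 0 (operand ≠ 0)
(A -> ~A): 0.66 > 0, so result = 0
(~A & (A -> ~A)) = min(0, 0) = 0
((~A & (A -> ~A)) -> C): 0 ≤ 0.88, so result = 1
(D | ((~A & (A -> ~A)) -> C)) = max(0.59, 1) = 1
~(D | ((~A & (A -> ~A)) -> C)): Gödel ¬ of 1 = 0 (operand ≠ 0)
(~~(B | ~C) | ~(D | ((~A & (A -> ~A)) -> C))) = max(1, 0) = 1
((~~(B | ~C) | ~(D | ((~A & (A -> ~A)) -> C))) -> B): 1 > 0.82, so result = 0.82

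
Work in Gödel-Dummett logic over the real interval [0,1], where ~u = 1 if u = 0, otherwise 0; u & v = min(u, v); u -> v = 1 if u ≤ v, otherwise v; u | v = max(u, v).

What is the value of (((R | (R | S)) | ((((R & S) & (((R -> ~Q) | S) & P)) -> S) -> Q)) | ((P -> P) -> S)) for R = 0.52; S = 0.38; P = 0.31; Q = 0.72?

0.72

(R | S) = max(0.52, 0.38) = 0.52
(R | (R | S)) = max(0.52, 0.52) = 0.52
(R & S) = min(0.52, 0.38) = 0.38
~Q: Gödel ¬ of 0.72 = 0 (operand ≠ 0)
(R -> ~Q): 0.52 > 0, so result = 0
((R -> ~Q) | S) = max(0, 0.38) = 0.38
(((R -> ~Q) | S) & P) = min(0.38, 0.31) = 0.31
((R & S) & (((R -> ~Q) | S) & P)) = min(0.38, 0.31) = 0.31
(((R & S) & (((R -> ~Q) | S) & P)) -> S): 0.31 ≤ 0.38, so result = 1
((((R & S) & (((R -> ~Q) | S) & P)) -> S) -> Q): 1 > 0.72, so result = 0.72
((R | (R | S)) | ((((R & S) & (((R -> ~Q) | S) & P)) -> S) -> Q)) = max(0.52, 0.72) = 0.72
(P -> P): 0.31 ≤ 0.31, so result = 1
((P -> P) -> S): 1 > 0.38, so result = 0.38
(((R | (R | S)) | ((((R & S) & (((R -> ~Q) | S) & P)) -> S) -> Q)) | ((P -> P) -> S)) = max(0.72, 0.38) = 0.72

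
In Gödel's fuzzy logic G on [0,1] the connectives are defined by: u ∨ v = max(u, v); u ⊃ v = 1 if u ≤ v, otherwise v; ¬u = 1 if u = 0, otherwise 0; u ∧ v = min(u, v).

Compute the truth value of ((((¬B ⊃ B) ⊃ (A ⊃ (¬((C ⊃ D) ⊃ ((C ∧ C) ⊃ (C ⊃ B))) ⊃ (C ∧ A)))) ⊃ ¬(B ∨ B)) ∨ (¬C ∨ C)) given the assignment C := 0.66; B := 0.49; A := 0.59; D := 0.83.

0.66

¬B: Gödel ¬ of 0.49 = 0 (operand ≠ 0)
(¬B ⊃ B): 0 ≤ 0.49, so result = 1
(C ⊃ D): 0.66 ≤ 0.83, so result = 1
(C ∧ C) = min(0.66, 0.66) = 0.66
(C ⊃ B): 0.66 > 0.49, so result = 0.49
((C ∧ C) ⊃ (C ⊃ B)): 0.66 > 0.49, so result = 0.49
((C ⊃ D) ⊃ ((C ∧ C) ⊃ (C ⊃ B))): 1 > 0.49, so result = 0.49
¬((C ⊃ D) ⊃ ((C ∧ C) ⊃ (C ⊃ B))): Gödel ¬ of 0.49 = 0 (operand ≠ 0)
(C ∧ A) = min(0.66, 0.59) = 0.59
(¬((C ⊃ D) ⊃ ((C ∧ C) ⊃ (C ⊃ B))) ⊃ (C ∧ A)): 0 ≤ 0.59, so result = 1
(A ⊃ (¬((C ⊃ D) ⊃ ((C ∧ C) ⊃ (C ⊃ B))) ⊃ (C ∧ A))): 0.59 ≤ 1, so result = 1
((¬B ⊃ B) ⊃ (A ⊃ (¬((C ⊃ D) ⊃ ((C ∧ C) ⊃ (C ⊃ B))) ⊃ (C ∧ A)))): 1 ≤ 1, so result = 1
(B ∨ B) = max(0.49, 0.49) = 0.49
¬(B ∨ B): Gödel ¬ of 0.49 = 0 (operand ≠ 0)
(((¬B ⊃ B) ⊃ (A ⊃ (¬((C ⊃ D) ⊃ ((C ∧ C) ⊃ (C ⊃ B))) ⊃ (C ∧ A)))) ⊃ ¬(B ∨ B)): 1 > 0, so result = 0
¬C: Gödel ¬ of 0.66 = 0 (operand ≠ 0)
(¬C ∨ C) = max(0, 0.66) = 0.66
((((¬B ⊃ B) ⊃ (A ⊃ (¬((C ⊃ D) ⊃ ((C ∧ C) ⊃ (C ⊃ B))) ⊃ (C ∧ A)))) ⊃ ¬(B ∨ B)) ∨ (¬C ∨ C)) = max(0, 0.66) = 0.66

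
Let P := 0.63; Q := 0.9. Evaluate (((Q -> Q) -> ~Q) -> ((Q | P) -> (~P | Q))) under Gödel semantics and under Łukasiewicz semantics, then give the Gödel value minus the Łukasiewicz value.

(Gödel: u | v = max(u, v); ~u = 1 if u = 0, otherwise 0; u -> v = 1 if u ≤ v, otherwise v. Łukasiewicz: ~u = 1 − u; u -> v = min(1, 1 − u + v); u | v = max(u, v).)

Gödel evaluation:
  (Q -> Q): 0.9 ≤ 0.9, so result = 1
  ~Q: Gödel ¬ of 0.9 = 0 (operand ≠ 0)
  ((Q -> Q) -> ~Q): 1 > 0, so result = 0
  (Q | P) = max(0.9, 0.63) = 0.9
  ~P: Gödel ¬ of 0.63 = 0 (operand ≠ 0)
  (~P | Q) = max(0, 0.9) = 0.9
  ((Q | P) -> (~P | Q)): 0.9 ≤ 0.9, so result = 1
  (((Q -> Q) -> ~Q) -> ((Q | P) -> (~P | Q))): 0 ≤ 1, so result = 1
  Gödel value = 1
Łukasiewicz evaluation:
  (Q -> Q): min(1, 1 − 0.9 + 0.9) = 1
  ~Q: Łukasiewicz ¬ gives 1 − 0.9 = 0.1
  ((Q -> Q) -> ~Q): min(1, 1 − 1 + 0.1) = 0.1
  (Q | P) = max(0.9, 0.63) = 0.9
  ~P: Łukasiewicz ¬ gives 1 − 0.63 = 0.37
  (~P | Q) = max(0.37, 0.9) = 0.9
  ((Q | P) -> (~P | Q)): min(1, 1 − 0.9 + 0.9) = 1
  (((Q -> Q) -> ~Q) -> ((Q | P) -> (~P | Q))): min(1, 1 − 0.1 + 1) = 1
  Łukasiewicz value = 1
Difference: 1 − 1 = 0.00

0.00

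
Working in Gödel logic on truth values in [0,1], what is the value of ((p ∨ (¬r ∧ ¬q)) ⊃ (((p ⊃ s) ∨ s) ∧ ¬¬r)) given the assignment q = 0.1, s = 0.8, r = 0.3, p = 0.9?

0.80

¬r: Gödel ¬ of 0.3 = 0 (operand ≠ 0)
¬q: Gödel ¬ of 0.1 = 0 (operand ≠ 0)
(¬r ∧ ¬q) = min(0, 0) = 0
(p ∨ (¬r ∧ ¬q)) = max(0.9, 0) = 0.9
(p ⊃ s): 0.9 > 0.8, so result = 0.8
((p ⊃ s) ∨ s) = max(0.8, 0.8) = 0.8
¬r: Gödel ¬ of 0.3 = 0 (operand ≠ 0)
¬¬r: Gödel ¬ of 0 = 1 (operand is 0)
(((p ⊃ s) ∨ s) ∧ ¬¬r) = min(0.8, 1) = 0.8
((p ∨ (¬r ∧ ¬q)) ⊃ (((p ⊃ s) ∨ s) ∧ ¬¬r)): 0.9 > 0.8, so result = 0.8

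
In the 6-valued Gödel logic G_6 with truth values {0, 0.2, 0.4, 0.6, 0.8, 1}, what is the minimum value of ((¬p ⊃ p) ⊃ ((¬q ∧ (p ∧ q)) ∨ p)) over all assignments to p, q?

The minimum is attained at p = 0.2, q = 0:
  ¬p: Gödel ¬ of 0.2 = 0 (operand ≠ 0)
  (¬p ⊃ p): 0 ≤ 0.2, so result = 1
  ¬q: Gödel ¬ of 0 = 1 (operand is 0)
  (p ∧ q) = min(0.2, 0) = 0
  (¬q ∧ (p ∧ q)) = min(1, 0) = 0
  ((¬q ∧ (p ∧ q)) ∨ p) = max(0, 0.2) = 0.2
  ((¬p ⊃ p) ⊃ ((¬q ∧ (p ∧ q)) ∨ p)): 1 > 0.2, so result = 0.2
Checking all 36 assignments confirms none give a value below 0.20.

0.20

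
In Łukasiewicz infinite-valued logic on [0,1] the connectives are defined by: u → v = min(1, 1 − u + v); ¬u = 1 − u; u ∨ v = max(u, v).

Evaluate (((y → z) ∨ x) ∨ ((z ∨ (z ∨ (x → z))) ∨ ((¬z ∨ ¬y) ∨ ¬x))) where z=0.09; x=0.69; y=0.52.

0.91

(y → z): min(1, 1 − 0.52 + 0.09) = 0.57
((y → z) ∨ x) = max(0.57, 0.69) = 0.69
(x → z): min(1, 1 − 0.69 + 0.09) = 0.4
(z ∨ (x → z)) = max(0.09, 0.4) = 0.4
(z ∨ (z ∨ (x → z))) = max(0.09, 0.4) = 0.4
¬z: Łukasiewicz ¬ gives 1 − 0.09 = 0.91
¬y: Łukasiewicz ¬ gives 1 − 0.52 = 0.48
(¬z ∨ ¬y) = max(0.91, 0.48) = 0.91
¬x: Łukasiewicz ¬ gives 1 − 0.69 = 0.31
((¬z ∨ ¬y) ∨ ¬x) = max(0.91, 0.31) = 0.91
((z ∨ (z ∨ (x → z))) ∨ ((¬z ∨ ¬y) ∨ ¬x)) = max(0.4, 0.91) = 0.91
(((y → z) ∨ x) ∨ ((z ∨ (z ∨ (x → z))) ∨ ((¬z ∨ ¬y) ∨ ¬x))) = max(0.69, 0.91) = 0.91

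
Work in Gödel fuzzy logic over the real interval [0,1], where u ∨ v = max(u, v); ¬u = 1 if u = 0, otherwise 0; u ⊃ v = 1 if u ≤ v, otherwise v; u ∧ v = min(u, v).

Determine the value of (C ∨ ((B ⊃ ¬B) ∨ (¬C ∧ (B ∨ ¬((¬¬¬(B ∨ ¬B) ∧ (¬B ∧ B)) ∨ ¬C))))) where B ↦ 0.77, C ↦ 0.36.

¬B: Gödel ¬ of 0.77 = 0 (operand ≠ 0)
(B ⊃ ¬B): 0.77 > 0, so result = 0
¬C: Gödel ¬ of 0.36 = 0 (operand ≠ 0)
¬B: Gödel ¬ of 0.77 = 0 (operand ≠ 0)
(B ∨ ¬B) = max(0.77, 0) = 0.77
¬(B ∨ ¬B): Gödel ¬ of 0.77 = 0 (operand ≠ 0)
¬¬(B ∨ ¬B): Gödel ¬ of 0 = 1 (operand is 0)
¬¬¬(B ∨ ¬B): Gödel ¬ of 1 = 0 (operand ≠ 0)
¬B: Gödel ¬ of 0.77 = 0 (operand ≠ 0)
(¬B ∧ B) = min(0, 0.77) = 0
(¬¬¬(B ∨ ¬B) ∧ (¬B ∧ B)) = min(0, 0) = 0
¬C: Gödel ¬ of 0.36 = 0 (operand ≠ 0)
((¬¬¬(B ∨ ¬B) ∧ (¬B ∧ B)) ∨ ¬C) = max(0, 0) = 0
¬((¬¬¬(B ∨ ¬B) ∧ (¬B ∧ B)) ∨ ¬C): Gödel ¬ of 0 = 1 (operand is 0)
(B ∨ ¬((¬¬¬(B ∨ ¬B) ∧ (¬B ∧ B)) ∨ ¬C)) = max(0.77, 1) = 1
(¬C ∧ (B ∨ ¬((¬¬¬(B ∨ ¬B) ∧ (¬B ∧ B)) ∨ ¬C))) = min(0, 1) = 0
((B ⊃ ¬B) ∨ (¬C ∧ (B ∨ ¬((¬¬¬(B ∨ ¬B) ∧ (¬B ∧ B)) ∨ ¬C)))) = max(0, 0) = 0
(C ∨ ((B ⊃ ¬B) ∨ (¬C ∧ (B ∨ ¬((¬¬¬(B ∨ ¬B) ∧ (¬B ∧ B)) ∨ ¬C))))) = max(0.36, 0) = 0.36

0.36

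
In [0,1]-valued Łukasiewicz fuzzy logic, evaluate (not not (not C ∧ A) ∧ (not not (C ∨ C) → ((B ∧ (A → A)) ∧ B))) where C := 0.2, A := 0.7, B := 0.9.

0.70

not C: Łukasiewicz ¬ gives 1 − 0.2 = 0.8
(not C ∧ A) = min(0.8, 0.7) = 0.7
not (not C ∧ A): Łukasiewicz ¬ gives 1 − 0.7 = 0.3
not not (not C ∧ A): Łukasiewicz ¬ gives 1 − 0.3 = 0.7
(C ∨ C) = max(0.2, 0.2) = 0.2
not (C ∨ C): Łukasiewicz ¬ gives 1 − 0.2 = 0.8
not not (C ∨ C): Łukasiewicz ¬ gives 1 − 0.8 = 0.2
(A → A): min(1, 1 − 0.7 + 0.7) = 1
(B ∧ (A → A)) = min(0.9, 1) = 0.9
((B ∧ (A → A)) ∧ B) = min(0.9, 0.9) = 0.9
(not not (C ∨ C) → ((B ∧ (A → A)) ∧ B)): min(1, 1 − 0.2 + 0.9) = 1
(not not (not C ∧ A) ∧ (not not (C ∨ C) → ((B ∧ (A → A)) ∧ B))) = min(0.7, 1) = 0.7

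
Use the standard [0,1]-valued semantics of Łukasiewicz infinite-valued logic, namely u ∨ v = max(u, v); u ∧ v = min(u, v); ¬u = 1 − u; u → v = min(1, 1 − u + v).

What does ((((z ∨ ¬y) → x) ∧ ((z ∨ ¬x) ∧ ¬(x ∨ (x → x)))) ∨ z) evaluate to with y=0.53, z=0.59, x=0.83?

¬y: Łukasiewicz ¬ gives 1 − 0.53 = 0.47
(z ∨ ¬y) = max(0.59, 0.47) = 0.59
((z ∨ ¬y) → x): min(1, 1 − 0.59 + 0.83) = 1
¬x: Łukasiewicz ¬ gives 1 − 0.83 = 0.17
(z ∨ ¬x) = max(0.59, 0.17) = 0.59
(x → x): min(1, 1 − 0.83 + 0.83) = 1
(x ∨ (x → x)) = max(0.83, 1) = 1
¬(x ∨ (x → x)): Łukasiewicz ¬ gives 1 − 1 = 0
((z ∨ ¬x) ∧ ¬(x ∨ (x → x))) = min(0.59, 0) = 0
(((z ∨ ¬y) → x) ∧ ((z ∨ ¬x) ∧ ¬(x ∨ (x → x)))) = min(1, 0) = 0
((((z ∨ ¬y) → x) ∧ ((z ∨ ¬x) ∧ ¬(x ∨ (x → x)))) ∨ z) = max(0, 0.59) = 0.59

0.59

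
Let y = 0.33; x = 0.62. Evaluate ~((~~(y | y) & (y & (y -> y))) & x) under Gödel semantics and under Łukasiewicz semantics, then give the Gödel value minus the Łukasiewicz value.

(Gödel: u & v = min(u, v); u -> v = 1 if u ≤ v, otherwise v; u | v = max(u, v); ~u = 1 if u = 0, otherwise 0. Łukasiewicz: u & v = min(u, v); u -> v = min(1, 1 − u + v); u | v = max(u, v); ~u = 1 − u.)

-0.67

Gödel evaluation:
  (y | y) = max(0.33, 0.33) = 0.33
  ~(y | y): Gödel ¬ of 0.33 = 0 (operand ≠ 0)
  ~~(y | y): Gödel ¬ of 0 = 1 (operand is 0)
  (y -> y): 0.33 ≤ 0.33, so result = 1
  (y & (y -> y)) = min(0.33, 1) = 0.33
  (~~(y | y) & (y & (y -> y))) = min(1, 0.33) = 0.33
  ((~~(y | y) & (y & (y -> y))) & x) = min(0.33, 0.62) = 0.33
  ~((~~(y | y) & (y & (y -> y))) & x): Gödel ¬ of 0.33 = 0 (operand ≠ 0)
  Gödel value = 0
Łukasiewicz evaluation:
  (y | y) = max(0.33, 0.33) = 0.33
  ~(y | y): Łukasiewicz ¬ gives 1 − 0.33 = 0.67
  ~~(y | y): Łukasiewicz ¬ gives 1 − 0.67 = 0.33
  (y -> y): min(1, 1 − 0.33 + 0.33) = 1
  (y & (y -> y)) = min(0.33, 1) = 0.33
  (~~(y | y) & (y & (y -> y))) = min(0.33, 0.33) = 0.33
  ((~~(y | y) & (y & (y -> y))) & x) = min(0.33, 0.62) = 0.33
  ~((~~(y | y) & (y & (y -> y))) & x): Łukasiewicz ¬ gives 1 − 0.33 = 0.67
  Łukasiewicz value = 0.67
Difference: 0 − 0.67 = -0.67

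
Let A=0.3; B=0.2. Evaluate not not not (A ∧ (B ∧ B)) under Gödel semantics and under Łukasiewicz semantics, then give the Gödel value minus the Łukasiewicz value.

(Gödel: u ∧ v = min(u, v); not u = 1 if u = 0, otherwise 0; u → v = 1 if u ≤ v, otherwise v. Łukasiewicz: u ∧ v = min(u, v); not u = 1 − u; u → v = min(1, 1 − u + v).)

-0.80

Gödel evaluation:
  (B ∧ B) = min(0.2, 0.2) = 0.2
  (A ∧ (B ∧ B)) = min(0.3, 0.2) = 0.2
  not (A ∧ (B ∧ B)): Gödel ¬ of 0.2 = 0 (operand ≠ 0)
  not not (A ∧ (B ∧ B)): Gödel ¬ of 0 = 1 (operand is 0)
  not not not (A ∧ (B ∧ B)): Gödel ¬ of 1 = 0 (operand ≠ 0)
  Gödel value = 0
Łukasiewicz evaluation:
  (B ∧ B) = min(0.2, 0.2) = 0.2
  (A ∧ (B ∧ B)) = min(0.3, 0.2) = 0.2
  not (A ∧ (B ∧ B)): Łukasiewicz ¬ gives 1 − 0.2 = 0.8
  not not (A ∧ (B ∧ B)): Łukasiewicz ¬ gives 1 − 0.8 = 0.2
  not not not (A ∧ (B ∧ B)): Łukasiewicz ¬ gives 1 − 0.2 = 0.8
  Łukasiewicz value = 0.8
Difference: 0 − 0.8 = -0.80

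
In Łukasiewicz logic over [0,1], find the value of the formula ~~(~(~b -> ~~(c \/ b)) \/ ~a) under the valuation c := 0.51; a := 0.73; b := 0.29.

~b: Łukasiewicz ¬ gives 1 − 0.29 = 0.71
(c \/ b) = max(0.51, 0.29) = 0.51
~(c \/ b): Łukasiewicz ¬ gives 1 − 0.51 = 0.49
~~(c \/ b): Łukasiewicz ¬ gives 1 − 0.49 = 0.51
(~b -> ~~(c \/ b)): min(1, 1 − 0.71 + 0.51) = 0.8
~(~b -> ~~(c \/ b)): Łukasiewicz ¬ gives 1 − 0.8 = 0.2
~a: Łukasiewicz ¬ gives 1 − 0.73 = 0.27
(~(~b -> ~~(c \/ b)) \/ ~a) = max(0.2, 0.27) = 0.27
~(~(~b -> ~~(c \/ b)) \/ ~a): Łukasiewicz ¬ gives 1 − 0.27 = 0.73
~~(~(~b -> ~~(c \/ b)) \/ ~a): Łukasiewicz ¬ gives 1 − 0.73 = 0.27

0.27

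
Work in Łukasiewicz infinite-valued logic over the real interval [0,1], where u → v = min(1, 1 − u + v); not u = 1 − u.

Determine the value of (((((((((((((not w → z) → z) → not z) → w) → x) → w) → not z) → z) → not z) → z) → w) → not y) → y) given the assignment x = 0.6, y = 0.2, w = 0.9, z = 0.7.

0.30

not w: Łukasiewicz ¬ gives 1 − 0.9 = 0.1
(not w → z): min(1, 1 − 0.1 + 0.7) = 1
((not w → z) → z): min(1, 1 − 1 + 0.7) = 0.7
not z: Łukasiewicz ¬ gives 1 − 0.7 = 0.3
(((not w → z) → z) → not z): min(1, 1 − 0.7 + 0.3) = 0.6
((((not w → z) → z) → not z) → w): min(1, 1 − 0.6 + 0.9) = 1
(((((not w → z) → z) → not z) → w) → x): min(1, 1 − 1 + 0.6) = 0.6
((((((not w → z) → z) → not z) → w) → x) → w): min(1, 1 − 0.6 + 0.9) = 1
not z: Łukasiewicz ¬ gives 1 − 0.7 = 0.3
(((((((not w → z) → z) → not z) → w) → x) → w) → not z): min(1, 1 − 1 + 0.3) = 0.3
((((((((not w → z) → z) → not z) → w) → x) → w) → not z) → z): min(1, 1 − 0.3 + 0.7) = 1
not z: Łukasiewicz ¬ gives 1 − 0.7 = 0.3
(((((((((not w → z) → z) → not z) → w) → x) → w) → not z) → z) → not z): min(1, 1 − 1 + 0.3) = 0.3
((((((((((not w → z) → z) → not z) → w) → x) → w) → not z) → z) → not z) → z): min(1, 1 − 0.3 + 0.7) = 1
(((((((((((not w → z) → z) → not z) → w) → x) → w) → not z) → z) → not z) → z) → w): min(1, 1 − 1 + 0.9) = 0.9
not y: Łukasiewicz ¬ gives 1 − 0.2 = 0.8
((((((((((((not w → z) → z) → not z) → w) → x) → w) → not z) → z) → not z) → z) → w) → not y): min(1, 1 − 0.9 + 0.8) = 0.9
(((((((((((((not w → z) → z) → not z) → w) → x) → w) → not z) → z) → not z) → z) → w) → not y) → y): min(1, 1 − 0.9 + 0.2) = 0.3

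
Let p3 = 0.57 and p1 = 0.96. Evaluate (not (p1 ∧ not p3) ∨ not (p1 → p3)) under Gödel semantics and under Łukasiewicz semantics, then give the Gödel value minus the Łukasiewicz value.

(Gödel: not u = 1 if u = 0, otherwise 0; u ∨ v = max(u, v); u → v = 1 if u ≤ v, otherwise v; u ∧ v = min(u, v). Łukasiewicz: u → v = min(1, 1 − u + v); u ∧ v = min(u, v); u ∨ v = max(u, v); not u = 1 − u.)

0.43

Gödel evaluation:
  not p3: Gödel ¬ of 0.57 = 0 (operand ≠ 0)
  (p1 ∧ not p3) = min(0.96, 0) = 0
  not (p1 ∧ not p3): Gödel ¬ of 0 = 1 (operand is 0)
  (p1 → p3): 0.96 > 0.57, so result = 0.57
  not (p1 → p3): Gödel ¬ of 0.57 = 0 (operand ≠ 0)
  (not (p1 ∧ not p3) ∨ not (p1 → p3)) = max(1, 0) = 1
  Gödel value = 1
Łukasiewicz evaluation:
  not p3: Łukasiewicz ¬ gives 1 − 0.57 = 0.43
  (p1 ∧ not p3) = min(0.96, 0.43) = 0.43
  not (p1 ∧ not p3): Łukasiewicz ¬ gives 1 − 0.43 = 0.57
  (p1 → p3): min(1, 1 − 0.96 + 0.57) = 0.61
  not (p1 → p3): Łukasiewicz ¬ gives 1 − 0.61 = 0.39
  (not (p1 ∧ not p3) ∨ not (p1 → p3)) = max(0.57, 0.39) = 0.57
  Łukasiewicz value = 0.57
Difference: 1 − 0.57 = 0.43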